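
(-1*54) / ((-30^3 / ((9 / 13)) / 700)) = 63 / 65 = 0.97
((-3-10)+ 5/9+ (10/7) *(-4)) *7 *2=-2288/9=-254.22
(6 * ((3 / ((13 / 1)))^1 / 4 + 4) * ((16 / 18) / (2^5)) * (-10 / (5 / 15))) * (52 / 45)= -211 / 9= -23.44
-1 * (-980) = 980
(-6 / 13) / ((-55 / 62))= 372 / 715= 0.52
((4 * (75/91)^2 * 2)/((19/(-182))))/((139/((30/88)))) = -337500/2643641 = -0.13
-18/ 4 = -9/ 2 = -4.50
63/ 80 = 0.79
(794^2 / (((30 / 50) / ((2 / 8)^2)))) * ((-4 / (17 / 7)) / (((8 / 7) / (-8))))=757141.27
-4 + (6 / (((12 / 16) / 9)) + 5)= 73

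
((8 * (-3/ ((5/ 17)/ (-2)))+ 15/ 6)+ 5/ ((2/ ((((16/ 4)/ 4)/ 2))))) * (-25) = -16695/ 4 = -4173.75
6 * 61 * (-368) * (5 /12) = -56120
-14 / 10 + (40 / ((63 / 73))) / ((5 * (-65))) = -6317 / 4095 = -1.54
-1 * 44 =-44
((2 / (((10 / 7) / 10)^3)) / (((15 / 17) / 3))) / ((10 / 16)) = 93296 / 25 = 3731.84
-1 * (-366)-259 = 107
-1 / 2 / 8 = -1 / 16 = -0.06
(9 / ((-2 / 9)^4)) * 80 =295245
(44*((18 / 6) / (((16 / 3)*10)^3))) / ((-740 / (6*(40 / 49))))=-0.00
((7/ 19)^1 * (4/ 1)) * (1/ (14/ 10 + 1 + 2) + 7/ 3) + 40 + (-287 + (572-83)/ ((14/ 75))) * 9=184667695/ 8778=21037.56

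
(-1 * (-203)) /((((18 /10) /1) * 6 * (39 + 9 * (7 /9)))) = 1015 /2484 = 0.41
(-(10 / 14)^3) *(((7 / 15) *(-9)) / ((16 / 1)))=75 / 784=0.10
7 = 7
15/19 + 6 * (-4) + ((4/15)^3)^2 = -5023187801/216421875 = -23.21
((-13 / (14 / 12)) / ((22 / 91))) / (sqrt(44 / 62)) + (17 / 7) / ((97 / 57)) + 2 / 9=10079 / 6111 - 507 * sqrt(682) / 242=-53.06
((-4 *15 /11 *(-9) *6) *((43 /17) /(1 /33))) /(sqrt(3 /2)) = 139320 *sqrt(6) /17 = 20074.29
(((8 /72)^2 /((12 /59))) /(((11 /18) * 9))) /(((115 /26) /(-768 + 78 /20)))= -1.91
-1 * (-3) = 3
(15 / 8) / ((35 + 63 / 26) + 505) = 0.00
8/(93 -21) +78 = 703/9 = 78.11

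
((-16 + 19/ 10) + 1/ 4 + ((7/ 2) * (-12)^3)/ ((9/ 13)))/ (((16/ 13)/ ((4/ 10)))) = -2274961/ 800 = -2843.70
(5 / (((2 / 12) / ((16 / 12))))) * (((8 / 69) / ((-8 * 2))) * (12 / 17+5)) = -1940 / 1173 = -1.65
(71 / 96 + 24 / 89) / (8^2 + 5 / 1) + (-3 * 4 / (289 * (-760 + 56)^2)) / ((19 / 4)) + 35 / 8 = 13755130788515 / 3133553626368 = 4.39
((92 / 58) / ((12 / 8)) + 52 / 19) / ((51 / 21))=43904 / 28101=1.56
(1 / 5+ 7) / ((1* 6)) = 6 / 5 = 1.20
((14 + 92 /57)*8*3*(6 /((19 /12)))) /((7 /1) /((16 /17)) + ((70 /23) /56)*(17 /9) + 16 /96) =339572736 /1842905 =184.26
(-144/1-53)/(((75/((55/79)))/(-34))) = 73678/1185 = 62.18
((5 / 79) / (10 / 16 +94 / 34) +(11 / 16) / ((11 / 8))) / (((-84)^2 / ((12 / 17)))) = 257 / 4952984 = 0.00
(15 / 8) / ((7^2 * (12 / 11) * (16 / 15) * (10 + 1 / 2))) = 275 / 87808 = 0.00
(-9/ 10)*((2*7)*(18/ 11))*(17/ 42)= -459/ 55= -8.35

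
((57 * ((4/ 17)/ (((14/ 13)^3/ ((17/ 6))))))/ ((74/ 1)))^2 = 1742478049/ 10307934784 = 0.17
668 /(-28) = -167 /7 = -23.86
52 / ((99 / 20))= 1040 / 99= 10.51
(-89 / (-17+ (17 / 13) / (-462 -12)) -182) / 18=-9259952 / 942939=-9.82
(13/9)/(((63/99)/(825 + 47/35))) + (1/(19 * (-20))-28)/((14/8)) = 77910691/41895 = 1859.67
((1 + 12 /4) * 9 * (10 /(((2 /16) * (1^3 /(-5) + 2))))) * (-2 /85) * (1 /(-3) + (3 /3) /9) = 8.37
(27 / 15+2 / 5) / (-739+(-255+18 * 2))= -11 / 4790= -0.00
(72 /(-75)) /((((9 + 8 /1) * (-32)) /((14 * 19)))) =399 /850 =0.47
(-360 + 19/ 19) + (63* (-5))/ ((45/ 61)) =-786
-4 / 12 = -1 / 3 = -0.33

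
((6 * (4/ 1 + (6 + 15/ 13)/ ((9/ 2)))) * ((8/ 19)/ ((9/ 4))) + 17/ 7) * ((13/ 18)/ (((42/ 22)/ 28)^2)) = 131120440/ 96957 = 1352.36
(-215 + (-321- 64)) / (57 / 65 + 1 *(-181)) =9750 / 2927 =3.33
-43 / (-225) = 43 / 225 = 0.19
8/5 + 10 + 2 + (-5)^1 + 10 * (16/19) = 1617/95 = 17.02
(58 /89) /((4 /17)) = 493 /178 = 2.77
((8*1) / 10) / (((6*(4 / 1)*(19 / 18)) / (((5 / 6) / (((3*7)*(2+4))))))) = 1 / 4788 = 0.00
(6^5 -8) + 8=7776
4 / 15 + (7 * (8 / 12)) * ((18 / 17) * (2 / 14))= 248 / 255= 0.97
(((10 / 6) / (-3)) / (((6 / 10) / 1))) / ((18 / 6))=-25 / 81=-0.31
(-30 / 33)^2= 100 / 121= 0.83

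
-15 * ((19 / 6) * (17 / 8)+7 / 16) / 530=-43 / 212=-0.20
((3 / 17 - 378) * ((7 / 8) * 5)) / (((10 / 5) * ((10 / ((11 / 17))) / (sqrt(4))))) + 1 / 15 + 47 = -4154021 / 69360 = -59.89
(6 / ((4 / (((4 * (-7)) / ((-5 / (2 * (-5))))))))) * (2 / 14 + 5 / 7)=-72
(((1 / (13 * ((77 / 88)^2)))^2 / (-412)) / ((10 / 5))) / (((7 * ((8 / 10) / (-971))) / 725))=450544000 / 292559449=1.54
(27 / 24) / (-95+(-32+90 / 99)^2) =1089 / 843752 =0.00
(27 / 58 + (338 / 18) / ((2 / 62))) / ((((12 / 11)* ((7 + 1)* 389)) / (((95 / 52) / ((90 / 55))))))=3495686975 / 18245979648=0.19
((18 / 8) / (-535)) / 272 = -9 / 582080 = -0.00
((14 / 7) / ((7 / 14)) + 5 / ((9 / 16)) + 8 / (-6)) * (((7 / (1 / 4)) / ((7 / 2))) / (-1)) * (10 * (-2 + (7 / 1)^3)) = -2837120 / 9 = -315235.56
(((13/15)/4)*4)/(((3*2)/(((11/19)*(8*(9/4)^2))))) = 1287/380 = 3.39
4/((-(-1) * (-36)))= -1/9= -0.11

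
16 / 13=1.23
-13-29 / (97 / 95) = -4016 / 97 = -41.40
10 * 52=520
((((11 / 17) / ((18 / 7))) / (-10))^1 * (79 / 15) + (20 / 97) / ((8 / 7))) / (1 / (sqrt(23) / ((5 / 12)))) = 213199 * sqrt(23) / 1855125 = 0.55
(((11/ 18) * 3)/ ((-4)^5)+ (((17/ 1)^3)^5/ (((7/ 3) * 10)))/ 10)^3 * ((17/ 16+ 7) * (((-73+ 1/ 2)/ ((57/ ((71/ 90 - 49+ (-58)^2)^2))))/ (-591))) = 254837942148387981849334330586256744615232636034249830671693273251474857605363893/ 723558819991262330880000000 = 352200726613304769420549600000000000000000000000000000.00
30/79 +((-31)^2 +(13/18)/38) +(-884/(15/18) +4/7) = -186912883/1891260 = -98.83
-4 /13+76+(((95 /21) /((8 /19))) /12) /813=1612807337 /21307104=75.69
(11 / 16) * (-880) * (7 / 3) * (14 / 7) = -8470 / 3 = -2823.33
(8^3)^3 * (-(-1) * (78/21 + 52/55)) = 240786604032/385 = 625419750.73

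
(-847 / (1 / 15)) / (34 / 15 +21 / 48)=-277200 / 59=-4698.31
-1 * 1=-1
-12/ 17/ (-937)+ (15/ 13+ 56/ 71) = 1.94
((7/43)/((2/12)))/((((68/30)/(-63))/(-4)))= 79380/731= 108.59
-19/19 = -1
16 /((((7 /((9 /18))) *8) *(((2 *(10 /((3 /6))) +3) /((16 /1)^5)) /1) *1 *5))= 1048576 /1505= 696.73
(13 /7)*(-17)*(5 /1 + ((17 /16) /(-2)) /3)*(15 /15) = -102323 /672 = -152.27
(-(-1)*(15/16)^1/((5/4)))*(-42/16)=-63/32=-1.97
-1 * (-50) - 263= -213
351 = 351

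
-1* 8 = -8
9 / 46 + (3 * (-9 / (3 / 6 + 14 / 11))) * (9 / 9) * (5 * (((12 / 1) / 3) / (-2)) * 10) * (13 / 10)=91089 / 46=1980.20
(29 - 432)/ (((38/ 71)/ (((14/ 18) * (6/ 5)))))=-702.78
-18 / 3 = -6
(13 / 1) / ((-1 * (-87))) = 0.15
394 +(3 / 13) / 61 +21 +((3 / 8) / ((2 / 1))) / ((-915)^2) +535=55145439613 / 58047600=950.00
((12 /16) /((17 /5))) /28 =15 /1904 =0.01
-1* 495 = -495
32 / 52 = 8 / 13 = 0.62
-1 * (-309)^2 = -95481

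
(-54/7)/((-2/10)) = 270/7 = 38.57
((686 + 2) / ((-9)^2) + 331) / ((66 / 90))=462.95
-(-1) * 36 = 36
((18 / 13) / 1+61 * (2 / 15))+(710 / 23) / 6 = 21921 / 1495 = 14.66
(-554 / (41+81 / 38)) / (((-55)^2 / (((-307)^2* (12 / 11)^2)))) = -285714712512 / 599914975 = -476.26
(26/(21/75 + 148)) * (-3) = -1950/3707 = -0.53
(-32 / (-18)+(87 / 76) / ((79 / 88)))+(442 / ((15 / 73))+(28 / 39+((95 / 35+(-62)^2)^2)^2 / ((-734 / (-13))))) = 6001112830158145294933321 / 1547479050390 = 3877992938673.86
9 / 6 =3 / 2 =1.50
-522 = -522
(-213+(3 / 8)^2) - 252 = -29751 / 64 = -464.86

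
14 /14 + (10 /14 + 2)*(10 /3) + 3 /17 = 3650 /357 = 10.22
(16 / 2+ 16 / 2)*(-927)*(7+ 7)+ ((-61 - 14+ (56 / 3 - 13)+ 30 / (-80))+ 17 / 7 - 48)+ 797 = -34770335 / 168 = -206966.28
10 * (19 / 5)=38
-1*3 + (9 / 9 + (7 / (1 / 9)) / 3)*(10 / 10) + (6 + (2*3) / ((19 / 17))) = 577 / 19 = 30.37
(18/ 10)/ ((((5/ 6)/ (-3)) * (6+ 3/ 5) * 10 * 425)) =-27/ 116875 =-0.00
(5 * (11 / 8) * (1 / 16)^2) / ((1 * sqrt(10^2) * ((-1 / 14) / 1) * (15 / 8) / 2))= -77 / 1920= -0.04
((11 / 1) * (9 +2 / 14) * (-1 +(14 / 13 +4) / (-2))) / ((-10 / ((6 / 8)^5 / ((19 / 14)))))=61479 / 9880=6.22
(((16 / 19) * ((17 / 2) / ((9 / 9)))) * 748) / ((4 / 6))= 152592 / 19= 8031.16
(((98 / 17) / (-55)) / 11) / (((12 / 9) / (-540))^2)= -3214890 / 2057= -1562.90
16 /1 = 16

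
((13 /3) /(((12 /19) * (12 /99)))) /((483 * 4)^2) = 2717 /179165952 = 0.00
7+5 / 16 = 117 / 16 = 7.31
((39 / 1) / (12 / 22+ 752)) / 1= 429 / 8278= 0.05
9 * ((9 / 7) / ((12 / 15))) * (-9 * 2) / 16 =-3645 / 224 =-16.27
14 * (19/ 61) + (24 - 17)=693/ 61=11.36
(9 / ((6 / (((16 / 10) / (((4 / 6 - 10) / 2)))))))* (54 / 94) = -486 / 1645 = -0.30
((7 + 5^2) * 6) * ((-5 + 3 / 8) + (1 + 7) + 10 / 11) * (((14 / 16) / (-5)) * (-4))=31668 / 55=575.78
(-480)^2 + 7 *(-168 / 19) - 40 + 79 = 4377165 / 19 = 230377.11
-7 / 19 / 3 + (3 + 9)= 677 / 57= 11.88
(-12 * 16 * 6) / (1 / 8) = -9216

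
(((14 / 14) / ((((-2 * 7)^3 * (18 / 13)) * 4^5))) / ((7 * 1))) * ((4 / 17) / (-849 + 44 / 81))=117 / 11489887539200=0.00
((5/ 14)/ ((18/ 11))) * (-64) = -880/ 63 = -13.97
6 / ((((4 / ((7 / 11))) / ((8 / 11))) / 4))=336 / 121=2.78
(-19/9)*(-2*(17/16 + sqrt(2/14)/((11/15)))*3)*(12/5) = 456*sqrt(7)/77 + 323/10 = 47.97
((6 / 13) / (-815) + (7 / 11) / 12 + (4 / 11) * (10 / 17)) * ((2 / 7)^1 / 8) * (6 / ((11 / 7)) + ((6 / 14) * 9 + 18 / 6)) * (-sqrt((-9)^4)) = -70276646277 / 8543214680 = -8.23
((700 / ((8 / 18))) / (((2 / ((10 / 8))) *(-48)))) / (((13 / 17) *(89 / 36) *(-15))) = 26775 / 37024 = 0.72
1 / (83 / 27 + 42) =27 / 1217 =0.02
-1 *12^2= -144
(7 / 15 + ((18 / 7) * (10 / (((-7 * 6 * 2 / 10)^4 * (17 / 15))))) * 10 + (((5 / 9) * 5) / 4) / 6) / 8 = 193779751 / 2468612160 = 0.08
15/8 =1.88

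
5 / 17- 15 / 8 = -215 / 136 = -1.58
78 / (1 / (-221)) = -17238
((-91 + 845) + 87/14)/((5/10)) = 10643/7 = 1520.43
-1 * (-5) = 5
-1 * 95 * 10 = -950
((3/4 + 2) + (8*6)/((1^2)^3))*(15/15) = 203/4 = 50.75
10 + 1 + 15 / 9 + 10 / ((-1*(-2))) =53 / 3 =17.67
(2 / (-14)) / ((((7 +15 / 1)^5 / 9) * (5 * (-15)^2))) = -1 / 4509428000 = -0.00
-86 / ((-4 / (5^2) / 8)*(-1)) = -4300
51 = 51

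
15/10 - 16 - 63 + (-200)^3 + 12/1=-16000131/2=-8000065.50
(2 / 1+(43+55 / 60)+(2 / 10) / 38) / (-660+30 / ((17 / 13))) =-0.07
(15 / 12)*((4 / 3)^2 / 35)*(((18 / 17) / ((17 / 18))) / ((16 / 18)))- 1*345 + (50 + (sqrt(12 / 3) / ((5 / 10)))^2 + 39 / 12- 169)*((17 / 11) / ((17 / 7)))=-36352251 / 89012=-408.40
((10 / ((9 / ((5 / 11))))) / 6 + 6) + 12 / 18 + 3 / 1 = 2896 / 297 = 9.75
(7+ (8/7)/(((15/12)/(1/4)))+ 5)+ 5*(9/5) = 21.23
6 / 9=2 / 3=0.67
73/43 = 1.70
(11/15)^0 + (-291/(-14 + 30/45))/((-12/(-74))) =10847/80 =135.59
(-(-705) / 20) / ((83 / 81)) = 11421 / 332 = 34.40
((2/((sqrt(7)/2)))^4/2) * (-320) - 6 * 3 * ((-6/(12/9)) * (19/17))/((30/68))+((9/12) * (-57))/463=-286224047/453740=-630.81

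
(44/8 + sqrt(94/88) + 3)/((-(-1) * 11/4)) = 2 * sqrt(517)/121 + 34/11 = 3.47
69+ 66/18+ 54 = 126.67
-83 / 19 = -4.37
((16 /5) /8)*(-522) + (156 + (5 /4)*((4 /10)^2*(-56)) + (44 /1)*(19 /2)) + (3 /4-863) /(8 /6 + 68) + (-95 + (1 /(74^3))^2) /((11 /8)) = 6398077540057543 /23481528095168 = 272.47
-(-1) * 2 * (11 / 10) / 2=11 / 10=1.10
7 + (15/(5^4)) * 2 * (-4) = 851/125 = 6.81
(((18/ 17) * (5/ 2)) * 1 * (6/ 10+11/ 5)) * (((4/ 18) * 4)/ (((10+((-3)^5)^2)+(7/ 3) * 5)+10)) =168/ 1506557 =0.00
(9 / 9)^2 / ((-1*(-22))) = 1 / 22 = 0.05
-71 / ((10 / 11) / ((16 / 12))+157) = -1562 / 3469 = -0.45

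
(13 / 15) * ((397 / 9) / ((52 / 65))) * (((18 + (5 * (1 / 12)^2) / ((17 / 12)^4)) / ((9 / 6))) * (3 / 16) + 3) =3017982487 / 12027024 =250.93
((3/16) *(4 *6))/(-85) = -9/170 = -0.05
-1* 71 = -71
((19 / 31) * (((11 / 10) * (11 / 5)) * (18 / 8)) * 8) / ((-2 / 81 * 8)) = -1675971 / 12400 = -135.16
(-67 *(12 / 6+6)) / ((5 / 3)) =-1608 / 5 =-321.60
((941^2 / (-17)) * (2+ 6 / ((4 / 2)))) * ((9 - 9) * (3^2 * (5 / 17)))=0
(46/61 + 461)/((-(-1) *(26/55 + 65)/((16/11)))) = 10.26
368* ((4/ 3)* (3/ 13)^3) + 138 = 316434/ 2197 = 144.03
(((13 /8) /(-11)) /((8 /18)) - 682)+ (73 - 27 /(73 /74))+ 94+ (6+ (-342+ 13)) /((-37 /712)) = 5393488047 /950752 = 5672.87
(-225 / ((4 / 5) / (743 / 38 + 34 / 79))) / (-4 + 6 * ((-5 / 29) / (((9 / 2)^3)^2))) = 346701678870375 / 246760701536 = 1405.01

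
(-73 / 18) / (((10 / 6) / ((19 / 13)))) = -1387 / 390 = -3.56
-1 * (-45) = 45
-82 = -82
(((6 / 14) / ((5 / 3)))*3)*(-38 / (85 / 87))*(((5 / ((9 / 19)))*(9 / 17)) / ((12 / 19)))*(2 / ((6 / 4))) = -3580398 / 10115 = -353.97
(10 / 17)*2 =20 / 17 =1.18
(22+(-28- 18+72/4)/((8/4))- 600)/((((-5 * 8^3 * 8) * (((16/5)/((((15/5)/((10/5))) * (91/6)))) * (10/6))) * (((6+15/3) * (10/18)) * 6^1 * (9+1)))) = 0.00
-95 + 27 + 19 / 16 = -1069 / 16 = -66.81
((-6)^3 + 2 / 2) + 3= -212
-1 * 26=-26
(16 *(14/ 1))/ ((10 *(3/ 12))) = 448/ 5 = 89.60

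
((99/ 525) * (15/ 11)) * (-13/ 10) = -117/ 350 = -0.33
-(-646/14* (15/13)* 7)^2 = -23474025/169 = -138899.56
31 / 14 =2.21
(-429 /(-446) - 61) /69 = -26777 /30774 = -0.87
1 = 1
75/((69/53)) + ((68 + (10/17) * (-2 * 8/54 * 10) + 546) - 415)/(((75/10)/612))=16719169/1035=16153.79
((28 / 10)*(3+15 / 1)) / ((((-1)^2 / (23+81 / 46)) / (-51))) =-7319214 / 115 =-63645.34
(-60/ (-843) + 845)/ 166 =237465/ 46646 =5.09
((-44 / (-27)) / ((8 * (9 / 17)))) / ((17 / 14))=77 / 243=0.32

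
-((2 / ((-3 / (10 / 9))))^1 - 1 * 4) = 128 / 27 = 4.74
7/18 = 0.39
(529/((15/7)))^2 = 13712209/225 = 60943.15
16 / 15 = 1.07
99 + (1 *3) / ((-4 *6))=791 / 8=98.88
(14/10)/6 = 7/30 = 0.23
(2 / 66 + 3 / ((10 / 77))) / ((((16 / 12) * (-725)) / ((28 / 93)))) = -53431 / 7416750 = -0.01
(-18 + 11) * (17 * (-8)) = 952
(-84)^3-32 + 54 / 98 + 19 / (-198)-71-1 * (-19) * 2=-5751040423 / 9702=-592768.54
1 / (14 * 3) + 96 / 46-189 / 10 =-40546 / 2415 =-16.79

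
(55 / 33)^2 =2.78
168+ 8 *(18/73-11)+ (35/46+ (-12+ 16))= 291251/3358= 86.73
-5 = -5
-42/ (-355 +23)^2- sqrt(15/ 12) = -1.12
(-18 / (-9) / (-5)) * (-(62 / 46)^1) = 62 / 115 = 0.54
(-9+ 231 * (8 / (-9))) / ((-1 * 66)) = 643 / 198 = 3.25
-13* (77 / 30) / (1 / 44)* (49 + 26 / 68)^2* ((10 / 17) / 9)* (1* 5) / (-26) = 11938638635 / 265302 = 45000.18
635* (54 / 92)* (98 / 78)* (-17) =-4760595 / 598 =-7960.86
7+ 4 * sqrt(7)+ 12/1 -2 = 4 * sqrt(7)+ 17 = 27.58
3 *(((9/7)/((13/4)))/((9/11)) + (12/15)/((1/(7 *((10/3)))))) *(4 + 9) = 5228/7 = 746.86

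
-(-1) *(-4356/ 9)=-484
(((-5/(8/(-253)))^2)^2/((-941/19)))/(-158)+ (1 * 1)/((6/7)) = 79894.22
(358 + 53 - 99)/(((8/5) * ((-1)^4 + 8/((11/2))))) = 715/9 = 79.44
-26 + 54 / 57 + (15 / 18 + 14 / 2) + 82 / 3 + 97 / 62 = 20636 / 1767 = 11.68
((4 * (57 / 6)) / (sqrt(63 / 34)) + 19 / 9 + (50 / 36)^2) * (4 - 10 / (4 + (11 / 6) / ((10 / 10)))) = 748 / 81 + 608 * sqrt(238) / 147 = 73.04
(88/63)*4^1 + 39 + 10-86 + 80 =3061/63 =48.59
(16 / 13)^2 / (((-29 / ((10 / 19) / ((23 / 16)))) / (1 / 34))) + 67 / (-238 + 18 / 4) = -4888441046 / 17003250043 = -0.29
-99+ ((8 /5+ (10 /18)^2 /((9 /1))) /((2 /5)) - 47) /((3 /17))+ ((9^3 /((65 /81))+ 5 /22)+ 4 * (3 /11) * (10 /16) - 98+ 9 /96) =23481502651 /50038560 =469.27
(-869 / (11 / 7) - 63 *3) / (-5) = 742 / 5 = 148.40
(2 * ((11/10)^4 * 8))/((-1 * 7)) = -14641/4375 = -3.35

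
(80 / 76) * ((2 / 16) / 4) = 5 / 152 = 0.03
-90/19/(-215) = 18/817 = 0.02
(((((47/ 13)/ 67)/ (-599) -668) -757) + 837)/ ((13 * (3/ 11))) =-3374543689/ 20347431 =-165.85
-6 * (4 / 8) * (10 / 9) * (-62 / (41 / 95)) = 478.86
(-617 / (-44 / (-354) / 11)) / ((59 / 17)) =-31467 / 2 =-15733.50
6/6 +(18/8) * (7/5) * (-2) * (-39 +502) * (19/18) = -61559/20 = -3077.95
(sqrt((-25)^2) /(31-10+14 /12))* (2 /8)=75 /266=0.28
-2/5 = -0.40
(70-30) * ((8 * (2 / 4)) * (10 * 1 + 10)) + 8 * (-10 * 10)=2400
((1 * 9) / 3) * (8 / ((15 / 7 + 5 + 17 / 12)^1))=2016 / 719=2.80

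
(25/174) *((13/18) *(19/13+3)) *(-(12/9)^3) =-800/729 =-1.10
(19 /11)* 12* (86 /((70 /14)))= 19608 /55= 356.51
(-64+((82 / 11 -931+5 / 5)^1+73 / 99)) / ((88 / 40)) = -487975 / 1089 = -448.09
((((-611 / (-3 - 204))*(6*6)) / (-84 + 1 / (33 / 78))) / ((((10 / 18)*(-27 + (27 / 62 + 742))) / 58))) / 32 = -54379611 / 9161494780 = -0.01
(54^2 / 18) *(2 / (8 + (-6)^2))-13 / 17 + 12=3478 / 187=18.60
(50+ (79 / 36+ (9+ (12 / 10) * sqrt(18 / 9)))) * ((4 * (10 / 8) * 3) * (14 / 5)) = 252 * sqrt(2) / 5+ 15421 / 6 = 2641.44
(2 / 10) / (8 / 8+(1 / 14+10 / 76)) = 133 / 800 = 0.17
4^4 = 256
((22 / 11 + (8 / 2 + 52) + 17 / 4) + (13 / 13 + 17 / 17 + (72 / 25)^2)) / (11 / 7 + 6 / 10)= 1269527 / 38000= 33.41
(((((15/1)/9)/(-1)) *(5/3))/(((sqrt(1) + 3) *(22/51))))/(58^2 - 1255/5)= -425/821832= -0.00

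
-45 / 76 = -0.59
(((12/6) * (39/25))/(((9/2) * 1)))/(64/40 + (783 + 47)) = 26/31185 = 0.00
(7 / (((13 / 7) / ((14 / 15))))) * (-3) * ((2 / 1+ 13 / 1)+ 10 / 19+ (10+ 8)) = -33614 / 95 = -353.83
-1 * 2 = -2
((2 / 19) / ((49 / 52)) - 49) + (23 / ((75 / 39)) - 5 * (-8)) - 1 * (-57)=1398169 / 23275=60.07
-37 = -37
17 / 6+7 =59 / 6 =9.83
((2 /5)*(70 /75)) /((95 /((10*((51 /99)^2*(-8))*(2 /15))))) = -0.01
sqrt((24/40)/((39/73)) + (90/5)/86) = 14 * sqrt(53105)/2795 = 1.15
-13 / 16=-0.81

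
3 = 3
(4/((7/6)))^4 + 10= 355786/2401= 148.18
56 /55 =1.02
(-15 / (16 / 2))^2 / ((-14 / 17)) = -3825 / 896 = -4.27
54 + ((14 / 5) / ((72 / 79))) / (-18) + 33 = 86.83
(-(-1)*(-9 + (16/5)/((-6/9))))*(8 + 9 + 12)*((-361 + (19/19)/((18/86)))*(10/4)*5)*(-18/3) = -10692010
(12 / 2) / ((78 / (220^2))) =48400 / 13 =3723.08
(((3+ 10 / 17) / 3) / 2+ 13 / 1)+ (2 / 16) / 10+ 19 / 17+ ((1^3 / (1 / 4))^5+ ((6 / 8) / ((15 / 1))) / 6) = 847609 / 816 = 1038.74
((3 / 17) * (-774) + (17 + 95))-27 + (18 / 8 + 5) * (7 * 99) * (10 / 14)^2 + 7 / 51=3587053 / 1428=2511.94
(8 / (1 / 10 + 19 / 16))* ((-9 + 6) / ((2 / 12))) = -11520 / 103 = -111.84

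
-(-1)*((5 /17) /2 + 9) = 311 /34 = 9.15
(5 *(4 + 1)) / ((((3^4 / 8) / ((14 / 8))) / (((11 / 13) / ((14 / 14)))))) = 3850 / 1053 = 3.66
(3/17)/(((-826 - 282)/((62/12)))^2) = 961/250443456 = 0.00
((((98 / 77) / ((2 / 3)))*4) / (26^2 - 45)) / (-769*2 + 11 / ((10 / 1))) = -280 / 35558743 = -0.00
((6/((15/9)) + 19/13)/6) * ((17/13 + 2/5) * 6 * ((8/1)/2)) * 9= 1314684/4225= 311.17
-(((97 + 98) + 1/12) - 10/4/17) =-39767/204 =-194.94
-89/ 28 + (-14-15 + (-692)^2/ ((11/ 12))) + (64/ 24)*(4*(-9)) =160858825/ 308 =522268.91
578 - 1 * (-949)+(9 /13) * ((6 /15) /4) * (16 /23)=2282937 /1495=1527.05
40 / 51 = 0.78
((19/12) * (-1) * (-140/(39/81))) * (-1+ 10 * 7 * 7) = 2926665/13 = 225128.08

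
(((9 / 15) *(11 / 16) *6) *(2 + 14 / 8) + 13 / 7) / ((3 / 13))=32435 / 672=48.27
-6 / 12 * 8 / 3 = -4 / 3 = -1.33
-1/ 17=-0.06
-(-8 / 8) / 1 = 1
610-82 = 528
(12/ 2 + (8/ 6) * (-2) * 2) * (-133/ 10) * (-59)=7847/ 15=523.13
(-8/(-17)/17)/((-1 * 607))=-8/175423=-0.00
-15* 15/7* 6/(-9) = 150/7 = 21.43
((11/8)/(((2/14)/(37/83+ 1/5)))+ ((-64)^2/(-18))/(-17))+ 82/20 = 1504913/63495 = 23.70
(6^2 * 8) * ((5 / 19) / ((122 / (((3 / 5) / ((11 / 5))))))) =2160 / 12749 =0.17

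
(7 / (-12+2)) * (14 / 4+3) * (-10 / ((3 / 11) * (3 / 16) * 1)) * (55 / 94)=220220 / 423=520.61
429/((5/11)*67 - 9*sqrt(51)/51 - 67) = -275638/23453 + 1331*sqrt(51)/23453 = -11.35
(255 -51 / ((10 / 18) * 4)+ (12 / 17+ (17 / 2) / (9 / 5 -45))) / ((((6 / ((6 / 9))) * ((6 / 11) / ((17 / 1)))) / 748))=17565897547 / 29160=602397.04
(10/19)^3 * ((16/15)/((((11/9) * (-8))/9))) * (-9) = 97200/75449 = 1.29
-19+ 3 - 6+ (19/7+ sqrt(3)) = -135/7+ sqrt(3) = -17.55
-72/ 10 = -7.20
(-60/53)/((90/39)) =-26/53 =-0.49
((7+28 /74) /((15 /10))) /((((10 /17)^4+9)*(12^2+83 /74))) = 0.00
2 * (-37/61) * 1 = -74/61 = -1.21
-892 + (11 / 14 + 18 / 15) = -62301 / 70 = -890.01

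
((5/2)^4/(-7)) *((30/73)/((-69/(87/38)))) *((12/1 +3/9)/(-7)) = -3353125/25010384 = -0.13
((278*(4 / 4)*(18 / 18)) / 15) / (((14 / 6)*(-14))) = -139 / 245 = -0.57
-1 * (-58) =58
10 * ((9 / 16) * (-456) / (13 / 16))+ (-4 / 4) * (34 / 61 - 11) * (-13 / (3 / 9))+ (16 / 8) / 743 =-2100012871 / 589199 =-3564.18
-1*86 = -86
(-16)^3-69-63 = -4228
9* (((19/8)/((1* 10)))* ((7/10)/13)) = 1197/10400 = 0.12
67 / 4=16.75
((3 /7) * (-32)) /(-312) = 4 /91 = 0.04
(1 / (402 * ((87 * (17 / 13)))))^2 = 169 / 353499215364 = 0.00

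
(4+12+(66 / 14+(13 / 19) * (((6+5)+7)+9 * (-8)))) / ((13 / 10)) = -21590 / 1729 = -12.49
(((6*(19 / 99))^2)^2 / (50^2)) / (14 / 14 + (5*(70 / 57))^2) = 188183524 / 10356137488125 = 0.00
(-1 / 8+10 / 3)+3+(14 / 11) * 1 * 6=3655 / 264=13.84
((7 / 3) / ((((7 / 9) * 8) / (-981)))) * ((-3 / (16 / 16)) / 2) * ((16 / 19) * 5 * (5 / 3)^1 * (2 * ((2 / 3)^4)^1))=87200 / 57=1529.82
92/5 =18.40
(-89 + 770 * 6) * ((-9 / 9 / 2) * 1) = -4531 / 2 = -2265.50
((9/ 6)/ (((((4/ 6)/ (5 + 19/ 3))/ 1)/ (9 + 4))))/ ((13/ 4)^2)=31.38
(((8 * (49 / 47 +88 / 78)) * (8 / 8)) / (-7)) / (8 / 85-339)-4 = -1475784748 / 369622617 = -3.99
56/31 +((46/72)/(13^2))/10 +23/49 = 210358817/92415960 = 2.28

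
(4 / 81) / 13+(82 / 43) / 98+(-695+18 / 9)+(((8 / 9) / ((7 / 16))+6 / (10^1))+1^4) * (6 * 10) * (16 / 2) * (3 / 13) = -644947754 / 2218671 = -290.69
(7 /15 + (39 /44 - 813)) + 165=-426787 /660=-646.65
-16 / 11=-1.45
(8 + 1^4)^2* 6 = 486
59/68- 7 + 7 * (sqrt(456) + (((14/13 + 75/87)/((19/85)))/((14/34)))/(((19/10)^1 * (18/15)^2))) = 3978481709/83291364 + 14 * sqrt(114) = 197.24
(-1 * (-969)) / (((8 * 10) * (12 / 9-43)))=-2907 / 10000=-0.29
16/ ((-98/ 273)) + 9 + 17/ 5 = -1126/ 35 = -32.17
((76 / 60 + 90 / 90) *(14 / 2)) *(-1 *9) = -714 / 5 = -142.80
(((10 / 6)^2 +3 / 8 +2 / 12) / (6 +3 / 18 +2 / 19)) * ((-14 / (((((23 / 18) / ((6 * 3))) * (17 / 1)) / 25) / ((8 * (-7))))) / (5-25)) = -24030972 / 55913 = -429.79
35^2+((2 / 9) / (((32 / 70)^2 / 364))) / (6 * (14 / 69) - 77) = 87480925 / 71712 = 1219.89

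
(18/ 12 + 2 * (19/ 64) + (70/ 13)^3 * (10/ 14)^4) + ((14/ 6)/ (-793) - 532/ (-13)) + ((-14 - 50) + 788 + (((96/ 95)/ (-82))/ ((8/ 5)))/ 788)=11162411798337721/ 13820789385312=807.65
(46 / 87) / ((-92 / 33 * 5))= -11 / 290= -0.04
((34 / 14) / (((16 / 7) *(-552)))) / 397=-17 / 3506304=-0.00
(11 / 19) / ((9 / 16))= 176 / 171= 1.03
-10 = -10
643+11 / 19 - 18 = 625.58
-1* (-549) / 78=183 / 26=7.04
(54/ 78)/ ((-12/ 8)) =-6/ 13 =-0.46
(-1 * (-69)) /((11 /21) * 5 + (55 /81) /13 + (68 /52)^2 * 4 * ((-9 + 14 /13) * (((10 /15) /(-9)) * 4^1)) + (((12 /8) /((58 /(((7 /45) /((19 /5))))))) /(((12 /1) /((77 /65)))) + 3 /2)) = 3788818422480 /1110803335333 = 3.41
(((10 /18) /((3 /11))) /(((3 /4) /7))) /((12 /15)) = 1925 /81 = 23.77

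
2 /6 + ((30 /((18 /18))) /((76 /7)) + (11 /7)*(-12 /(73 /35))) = -49471 /8322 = -5.94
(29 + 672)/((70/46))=16123/35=460.66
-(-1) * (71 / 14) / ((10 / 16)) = 8.11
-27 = -27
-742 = -742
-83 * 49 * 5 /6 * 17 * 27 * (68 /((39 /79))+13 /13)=-5611666935 /26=-215833343.65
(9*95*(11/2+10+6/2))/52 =31635/104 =304.18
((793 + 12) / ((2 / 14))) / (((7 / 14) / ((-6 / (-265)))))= 13524 / 53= 255.17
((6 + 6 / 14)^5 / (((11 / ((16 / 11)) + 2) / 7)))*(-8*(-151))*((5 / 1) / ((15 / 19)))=2509801200000 / 40817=61489114.83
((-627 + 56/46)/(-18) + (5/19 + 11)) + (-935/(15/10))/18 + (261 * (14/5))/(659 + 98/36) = 17572323101/1405378890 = 12.50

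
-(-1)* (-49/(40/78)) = -1911/20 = -95.55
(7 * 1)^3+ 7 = 350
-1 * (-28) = 28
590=590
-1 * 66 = -66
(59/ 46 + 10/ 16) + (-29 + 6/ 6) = -4801/ 184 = -26.09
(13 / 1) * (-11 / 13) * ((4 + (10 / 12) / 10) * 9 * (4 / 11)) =-147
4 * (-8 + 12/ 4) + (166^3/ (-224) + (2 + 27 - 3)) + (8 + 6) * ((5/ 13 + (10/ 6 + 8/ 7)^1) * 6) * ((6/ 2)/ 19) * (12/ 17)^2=-40761688229/ 1998724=-20393.86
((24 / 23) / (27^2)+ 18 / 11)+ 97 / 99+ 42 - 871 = -50805164 / 61479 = -826.38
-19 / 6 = -3.17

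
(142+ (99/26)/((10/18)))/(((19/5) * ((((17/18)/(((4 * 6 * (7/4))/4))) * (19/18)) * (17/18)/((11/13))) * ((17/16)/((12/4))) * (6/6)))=312834148704/299737217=1043.69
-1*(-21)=21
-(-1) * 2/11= 2/11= 0.18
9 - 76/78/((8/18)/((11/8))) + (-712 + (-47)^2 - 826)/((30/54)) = 1262337/1040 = 1213.79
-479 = -479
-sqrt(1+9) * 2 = -2 * sqrt(10) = -6.32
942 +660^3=287496942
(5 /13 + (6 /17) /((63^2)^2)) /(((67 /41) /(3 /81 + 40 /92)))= 5361809392973 /48283597360089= 0.11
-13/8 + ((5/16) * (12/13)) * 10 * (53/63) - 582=-1269337/2184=-581.20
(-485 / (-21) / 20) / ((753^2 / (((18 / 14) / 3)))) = 97 / 111133764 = 0.00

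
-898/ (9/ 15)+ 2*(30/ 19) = -85130/ 57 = -1493.51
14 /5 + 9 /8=157 /40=3.92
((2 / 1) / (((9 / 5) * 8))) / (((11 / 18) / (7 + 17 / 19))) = 375 / 209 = 1.79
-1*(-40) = 40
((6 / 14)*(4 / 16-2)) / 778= -3 / 3112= -0.00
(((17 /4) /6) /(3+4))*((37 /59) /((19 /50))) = 15725 /94164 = 0.17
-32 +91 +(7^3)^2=117708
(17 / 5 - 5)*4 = -32 / 5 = -6.40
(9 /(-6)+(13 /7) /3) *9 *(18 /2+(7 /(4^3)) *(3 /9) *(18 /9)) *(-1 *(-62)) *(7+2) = -8991333 /224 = -40139.88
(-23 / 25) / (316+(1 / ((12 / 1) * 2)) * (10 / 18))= -4968 / 1706525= -0.00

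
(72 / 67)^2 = 5184 / 4489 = 1.15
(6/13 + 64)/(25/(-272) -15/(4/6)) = -227936/79885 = -2.85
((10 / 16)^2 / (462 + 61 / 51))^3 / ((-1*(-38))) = 2072671875 / 131319333074749620224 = 0.00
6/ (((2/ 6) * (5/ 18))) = 324/ 5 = 64.80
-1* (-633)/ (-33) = -211/ 11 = -19.18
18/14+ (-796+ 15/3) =-5528/7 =-789.71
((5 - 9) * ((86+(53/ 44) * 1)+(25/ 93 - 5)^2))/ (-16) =41704613/ 1522224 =27.40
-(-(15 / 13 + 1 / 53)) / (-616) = -101 / 53053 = -0.00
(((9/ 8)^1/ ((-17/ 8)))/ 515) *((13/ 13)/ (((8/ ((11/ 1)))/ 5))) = -99/ 14008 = -0.01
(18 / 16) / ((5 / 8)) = 9 / 5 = 1.80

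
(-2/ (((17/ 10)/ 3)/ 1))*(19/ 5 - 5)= 72/ 17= 4.24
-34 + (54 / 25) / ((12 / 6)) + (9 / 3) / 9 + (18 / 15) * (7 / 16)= -19237 / 600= -32.06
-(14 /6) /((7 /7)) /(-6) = 7 /18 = 0.39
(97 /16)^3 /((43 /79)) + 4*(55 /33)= 416.03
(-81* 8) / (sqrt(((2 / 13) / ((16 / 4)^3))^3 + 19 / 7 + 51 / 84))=-1078272* sqrt(304631170298) / 1673797639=-355.56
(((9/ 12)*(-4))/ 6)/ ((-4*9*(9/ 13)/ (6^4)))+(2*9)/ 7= 200/ 7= 28.57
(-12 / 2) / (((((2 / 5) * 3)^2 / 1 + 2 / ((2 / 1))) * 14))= -75 / 427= -0.18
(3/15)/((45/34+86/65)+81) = 442/184859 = 0.00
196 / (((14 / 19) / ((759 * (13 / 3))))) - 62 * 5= 874564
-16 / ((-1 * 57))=0.28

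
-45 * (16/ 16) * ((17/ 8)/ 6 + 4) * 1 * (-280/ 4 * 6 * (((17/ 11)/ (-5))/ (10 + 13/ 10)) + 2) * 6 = -15857.22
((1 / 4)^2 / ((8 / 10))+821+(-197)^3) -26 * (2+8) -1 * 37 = -489270331 / 64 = -7644848.92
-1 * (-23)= 23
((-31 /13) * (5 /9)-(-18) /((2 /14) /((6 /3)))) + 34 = 33307 /117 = 284.68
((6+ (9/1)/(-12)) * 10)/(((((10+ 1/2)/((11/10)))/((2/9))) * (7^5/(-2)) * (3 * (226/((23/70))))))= -253/3589470990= -0.00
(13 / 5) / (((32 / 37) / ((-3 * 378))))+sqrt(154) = -272727 / 80+sqrt(154) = -3396.68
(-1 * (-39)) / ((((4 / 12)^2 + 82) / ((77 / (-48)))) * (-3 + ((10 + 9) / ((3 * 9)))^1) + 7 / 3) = 0.33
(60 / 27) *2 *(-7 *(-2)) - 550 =-4390 / 9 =-487.78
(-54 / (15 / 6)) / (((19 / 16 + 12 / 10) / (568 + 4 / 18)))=-981888 / 191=-5140.77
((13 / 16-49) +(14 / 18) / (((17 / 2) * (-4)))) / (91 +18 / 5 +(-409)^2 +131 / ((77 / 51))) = -45437315 / 157829930928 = -0.00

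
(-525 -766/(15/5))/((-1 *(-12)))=-2341/36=-65.03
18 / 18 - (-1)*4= 5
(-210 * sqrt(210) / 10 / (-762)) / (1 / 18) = 63 * sqrt(210) / 127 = 7.19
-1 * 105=-105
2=2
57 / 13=4.38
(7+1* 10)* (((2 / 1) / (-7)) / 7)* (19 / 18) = -0.73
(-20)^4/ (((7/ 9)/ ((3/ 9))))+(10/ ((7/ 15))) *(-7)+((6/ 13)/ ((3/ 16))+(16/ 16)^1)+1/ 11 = 68493406/ 1001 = 68424.98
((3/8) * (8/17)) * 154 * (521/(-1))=-240702/17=-14158.94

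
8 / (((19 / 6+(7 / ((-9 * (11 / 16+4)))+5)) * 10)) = 0.10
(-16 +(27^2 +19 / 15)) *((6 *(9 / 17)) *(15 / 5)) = 578556 / 85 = 6806.54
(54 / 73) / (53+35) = 27 / 3212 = 0.01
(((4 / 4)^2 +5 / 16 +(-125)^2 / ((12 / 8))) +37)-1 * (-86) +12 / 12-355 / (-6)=10601.15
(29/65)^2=841/4225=0.20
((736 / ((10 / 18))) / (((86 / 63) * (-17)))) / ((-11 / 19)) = 3964464 / 40205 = 98.61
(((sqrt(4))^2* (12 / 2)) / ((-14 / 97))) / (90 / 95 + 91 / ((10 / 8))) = -55290 / 24521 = -2.25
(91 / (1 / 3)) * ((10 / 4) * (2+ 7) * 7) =85995 / 2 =42997.50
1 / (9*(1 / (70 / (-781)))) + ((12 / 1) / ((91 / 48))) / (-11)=-374434 / 639639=-0.59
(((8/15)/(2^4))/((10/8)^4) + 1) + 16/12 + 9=106378/9375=11.35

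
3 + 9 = 12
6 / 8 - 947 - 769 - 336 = -8205 / 4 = -2051.25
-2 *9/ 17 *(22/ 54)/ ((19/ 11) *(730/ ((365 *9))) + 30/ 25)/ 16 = -0.02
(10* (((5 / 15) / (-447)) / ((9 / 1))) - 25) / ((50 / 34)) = -17.00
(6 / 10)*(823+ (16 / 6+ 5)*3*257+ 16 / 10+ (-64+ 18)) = 100344 / 25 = 4013.76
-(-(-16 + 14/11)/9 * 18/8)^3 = -531441/10648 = -49.91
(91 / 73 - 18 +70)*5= 19435 / 73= 266.23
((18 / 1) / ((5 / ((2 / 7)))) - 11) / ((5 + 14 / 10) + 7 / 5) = -349 / 273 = -1.28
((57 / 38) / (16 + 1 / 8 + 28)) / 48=1 / 1412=0.00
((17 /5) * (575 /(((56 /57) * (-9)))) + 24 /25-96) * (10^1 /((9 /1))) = -1327793 /3780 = -351.27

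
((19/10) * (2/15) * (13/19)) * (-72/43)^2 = 22464/46225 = 0.49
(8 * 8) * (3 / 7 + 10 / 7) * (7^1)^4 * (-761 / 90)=-108585568 / 45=-2413012.62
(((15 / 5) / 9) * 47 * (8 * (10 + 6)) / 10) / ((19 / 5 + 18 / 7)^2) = 736960 / 149187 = 4.94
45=45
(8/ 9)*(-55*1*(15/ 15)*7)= -3080/ 9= -342.22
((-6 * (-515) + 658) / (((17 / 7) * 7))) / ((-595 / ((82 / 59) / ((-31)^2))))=-307336 / 573510385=-0.00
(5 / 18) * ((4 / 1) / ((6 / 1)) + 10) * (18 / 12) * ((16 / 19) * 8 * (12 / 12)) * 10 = 51200 / 171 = 299.42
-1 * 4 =-4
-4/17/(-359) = 4/6103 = 0.00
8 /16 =1 /2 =0.50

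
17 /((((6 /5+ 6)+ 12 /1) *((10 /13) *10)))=221 /1920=0.12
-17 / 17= -1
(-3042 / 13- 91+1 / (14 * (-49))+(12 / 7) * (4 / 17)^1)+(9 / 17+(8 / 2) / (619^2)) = -324.07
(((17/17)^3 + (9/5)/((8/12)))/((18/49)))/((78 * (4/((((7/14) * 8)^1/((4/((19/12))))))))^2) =654493/2523156480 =0.00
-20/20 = -1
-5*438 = -2190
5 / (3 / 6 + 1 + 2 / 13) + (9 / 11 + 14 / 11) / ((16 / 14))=18363 / 3784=4.85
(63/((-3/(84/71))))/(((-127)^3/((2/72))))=49/145435193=0.00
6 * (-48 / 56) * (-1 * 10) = 360 / 7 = 51.43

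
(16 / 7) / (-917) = -16 / 6419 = -0.00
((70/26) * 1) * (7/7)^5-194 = -2487/13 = -191.31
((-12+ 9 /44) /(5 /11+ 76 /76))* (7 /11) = -3633 /704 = -5.16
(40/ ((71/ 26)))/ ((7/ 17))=17680/ 497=35.57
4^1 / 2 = 2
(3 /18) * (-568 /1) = -284 /3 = -94.67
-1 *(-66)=66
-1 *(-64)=64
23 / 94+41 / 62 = 1320 / 1457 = 0.91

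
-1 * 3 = -3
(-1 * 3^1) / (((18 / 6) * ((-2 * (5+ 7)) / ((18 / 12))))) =1 / 16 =0.06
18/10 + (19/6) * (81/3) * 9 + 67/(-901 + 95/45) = 3119607/4045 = 771.23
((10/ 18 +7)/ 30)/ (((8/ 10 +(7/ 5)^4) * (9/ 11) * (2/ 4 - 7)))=-93500/ 9164259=-0.01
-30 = -30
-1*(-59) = 59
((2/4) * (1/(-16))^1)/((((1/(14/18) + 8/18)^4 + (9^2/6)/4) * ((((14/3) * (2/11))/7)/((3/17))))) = -1559543139/422849903920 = -0.00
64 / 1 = 64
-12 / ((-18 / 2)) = 4 / 3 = 1.33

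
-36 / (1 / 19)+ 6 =-678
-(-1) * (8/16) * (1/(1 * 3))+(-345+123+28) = -1163/6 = -193.83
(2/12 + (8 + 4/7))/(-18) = -367/756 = -0.49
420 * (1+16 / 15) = 868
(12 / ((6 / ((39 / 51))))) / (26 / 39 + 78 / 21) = 273 / 782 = 0.35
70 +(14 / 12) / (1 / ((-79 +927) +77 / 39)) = 248423 / 234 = 1061.64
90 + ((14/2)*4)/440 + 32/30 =91.13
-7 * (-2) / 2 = 7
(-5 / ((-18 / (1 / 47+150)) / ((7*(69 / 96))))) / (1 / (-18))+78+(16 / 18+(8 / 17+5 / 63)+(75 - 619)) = -6827362585 / 1610784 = -4238.53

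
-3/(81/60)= -20/9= -2.22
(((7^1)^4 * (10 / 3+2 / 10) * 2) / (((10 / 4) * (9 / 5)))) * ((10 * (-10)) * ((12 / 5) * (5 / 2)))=-2262275.56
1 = 1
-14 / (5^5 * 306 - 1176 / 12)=-7 / 478076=-0.00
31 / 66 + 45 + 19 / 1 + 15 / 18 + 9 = 2452 / 33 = 74.30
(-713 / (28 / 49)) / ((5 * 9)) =-4991 / 180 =-27.73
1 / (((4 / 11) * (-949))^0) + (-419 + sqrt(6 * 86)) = -418 + 2 * sqrt(129) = -395.28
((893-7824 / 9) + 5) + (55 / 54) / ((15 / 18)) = 269 / 9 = 29.89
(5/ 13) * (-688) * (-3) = 10320/ 13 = 793.85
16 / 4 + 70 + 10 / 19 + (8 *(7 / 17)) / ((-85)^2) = 74.53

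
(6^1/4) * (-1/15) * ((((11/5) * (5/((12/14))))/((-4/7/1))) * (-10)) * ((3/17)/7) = -77/136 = -0.57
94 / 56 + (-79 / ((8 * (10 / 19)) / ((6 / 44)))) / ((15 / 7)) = 29851 / 61600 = 0.48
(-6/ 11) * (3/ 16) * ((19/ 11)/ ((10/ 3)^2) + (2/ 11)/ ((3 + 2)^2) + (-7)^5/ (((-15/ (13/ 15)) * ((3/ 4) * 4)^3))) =-3.69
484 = 484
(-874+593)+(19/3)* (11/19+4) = -252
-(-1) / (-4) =-1 / 4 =-0.25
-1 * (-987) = 987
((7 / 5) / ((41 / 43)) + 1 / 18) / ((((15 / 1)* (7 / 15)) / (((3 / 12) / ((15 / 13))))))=73099 / 1549800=0.05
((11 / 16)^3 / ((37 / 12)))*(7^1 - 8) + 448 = 16969831 / 37888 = 447.89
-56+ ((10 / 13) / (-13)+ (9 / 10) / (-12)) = -379467 / 6760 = -56.13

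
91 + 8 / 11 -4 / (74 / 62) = 35969 / 407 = 88.38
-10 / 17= -0.59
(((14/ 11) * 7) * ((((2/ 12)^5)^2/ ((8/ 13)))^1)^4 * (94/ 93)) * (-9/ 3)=-65775983/ 4667715213051610436744239593484713984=-0.00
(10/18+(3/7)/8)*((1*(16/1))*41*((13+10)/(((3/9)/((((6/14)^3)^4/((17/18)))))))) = 1846232411292/1647113176919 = 1.12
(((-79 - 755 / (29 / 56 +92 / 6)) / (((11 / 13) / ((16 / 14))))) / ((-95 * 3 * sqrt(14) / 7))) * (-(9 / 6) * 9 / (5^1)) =-78908778 * sqrt(14) / 97399225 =-3.03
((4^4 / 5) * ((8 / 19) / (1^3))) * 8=172.46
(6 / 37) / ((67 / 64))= 384 / 2479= 0.15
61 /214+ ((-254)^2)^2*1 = 890735250845 /214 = 4162314256.29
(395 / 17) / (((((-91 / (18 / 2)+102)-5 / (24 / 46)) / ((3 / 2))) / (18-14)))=85320 / 50371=1.69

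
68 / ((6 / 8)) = 272 / 3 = 90.67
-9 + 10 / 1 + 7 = 8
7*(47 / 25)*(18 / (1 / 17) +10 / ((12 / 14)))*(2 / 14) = 44791 / 75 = 597.21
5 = 5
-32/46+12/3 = 76/23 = 3.30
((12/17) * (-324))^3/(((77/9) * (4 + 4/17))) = -7346640384/22253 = -330141.57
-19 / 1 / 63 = -19 / 63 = -0.30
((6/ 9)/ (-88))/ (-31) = 1/ 4092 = 0.00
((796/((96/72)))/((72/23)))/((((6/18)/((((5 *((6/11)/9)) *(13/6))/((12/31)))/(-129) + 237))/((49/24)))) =8145305823557/29424384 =276821.63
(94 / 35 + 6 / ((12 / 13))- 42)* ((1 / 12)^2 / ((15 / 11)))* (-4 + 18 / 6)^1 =25267 / 151200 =0.17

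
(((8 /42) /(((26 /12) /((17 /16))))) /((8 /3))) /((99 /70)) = 85 /3432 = 0.02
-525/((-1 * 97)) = 525/97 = 5.41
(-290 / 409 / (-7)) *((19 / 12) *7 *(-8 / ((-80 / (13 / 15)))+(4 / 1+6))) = 833663 / 73620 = 11.32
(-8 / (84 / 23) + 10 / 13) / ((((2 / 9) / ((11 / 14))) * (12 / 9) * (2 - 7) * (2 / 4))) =9603 / 6370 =1.51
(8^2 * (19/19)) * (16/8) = 128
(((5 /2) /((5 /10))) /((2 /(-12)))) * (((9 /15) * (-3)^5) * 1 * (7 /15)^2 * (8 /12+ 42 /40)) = 408807 /250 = 1635.23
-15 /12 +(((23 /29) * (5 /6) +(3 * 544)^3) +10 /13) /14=4916126693633 /15834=310479139.42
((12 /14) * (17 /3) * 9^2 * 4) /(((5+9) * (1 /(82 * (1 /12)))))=37638 /49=768.12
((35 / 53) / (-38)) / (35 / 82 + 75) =-287 / 1245659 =-0.00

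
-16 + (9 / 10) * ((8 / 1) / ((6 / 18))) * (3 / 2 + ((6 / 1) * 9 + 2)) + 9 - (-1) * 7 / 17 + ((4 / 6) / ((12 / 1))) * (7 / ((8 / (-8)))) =377917 / 306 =1235.02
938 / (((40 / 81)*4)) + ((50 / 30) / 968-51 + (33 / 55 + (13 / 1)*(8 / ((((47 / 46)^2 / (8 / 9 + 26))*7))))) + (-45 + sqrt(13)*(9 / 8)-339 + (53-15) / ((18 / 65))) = 9*sqrt(13) / 8 + 83875669861 / 149681840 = 564.42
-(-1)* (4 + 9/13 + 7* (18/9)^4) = 1517/13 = 116.69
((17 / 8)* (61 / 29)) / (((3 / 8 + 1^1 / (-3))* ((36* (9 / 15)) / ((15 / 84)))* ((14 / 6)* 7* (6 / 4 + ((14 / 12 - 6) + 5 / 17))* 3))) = -88145 / 14801136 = -0.01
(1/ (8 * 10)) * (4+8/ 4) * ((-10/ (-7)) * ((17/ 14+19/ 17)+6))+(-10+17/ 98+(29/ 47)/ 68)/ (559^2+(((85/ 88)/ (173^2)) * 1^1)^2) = 606038081492733610189723/ 678900641310904457303992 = 0.89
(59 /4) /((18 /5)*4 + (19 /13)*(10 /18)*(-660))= -0.03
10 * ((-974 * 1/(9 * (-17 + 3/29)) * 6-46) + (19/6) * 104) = 157664/49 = 3217.63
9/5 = 1.80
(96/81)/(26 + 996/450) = 200/4761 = 0.04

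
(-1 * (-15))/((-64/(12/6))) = -15/32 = -0.47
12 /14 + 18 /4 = 75 /14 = 5.36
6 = 6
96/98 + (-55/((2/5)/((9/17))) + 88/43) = -4998041/71638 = -69.77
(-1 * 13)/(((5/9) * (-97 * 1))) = 117/485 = 0.24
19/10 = 1.90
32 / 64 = 0.50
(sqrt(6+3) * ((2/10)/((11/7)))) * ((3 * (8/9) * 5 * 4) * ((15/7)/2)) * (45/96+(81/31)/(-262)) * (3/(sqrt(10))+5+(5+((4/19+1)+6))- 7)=111.70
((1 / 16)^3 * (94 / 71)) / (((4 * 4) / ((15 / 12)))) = 235 / 9306112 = 0.00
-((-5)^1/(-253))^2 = -25/64009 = -0.00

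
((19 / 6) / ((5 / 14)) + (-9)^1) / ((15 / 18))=-4 / 25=-0.16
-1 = -1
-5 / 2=-2.50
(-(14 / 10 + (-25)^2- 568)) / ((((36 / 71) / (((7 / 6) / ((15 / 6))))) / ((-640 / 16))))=290248 / 135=2149.99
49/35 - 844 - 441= -6418/5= -1283.60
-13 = -13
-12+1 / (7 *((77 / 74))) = -6394 / 539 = -11.86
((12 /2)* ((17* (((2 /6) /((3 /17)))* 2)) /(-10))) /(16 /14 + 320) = -2023 /16860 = -0.12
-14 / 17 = -0.82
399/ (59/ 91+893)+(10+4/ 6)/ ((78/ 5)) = 10753913/ 9514674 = 1.13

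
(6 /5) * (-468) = -2808 /5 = -561.60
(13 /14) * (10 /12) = 65 /84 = 0.77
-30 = -30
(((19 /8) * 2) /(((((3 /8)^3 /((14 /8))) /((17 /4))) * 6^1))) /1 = 9044 /81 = 111.65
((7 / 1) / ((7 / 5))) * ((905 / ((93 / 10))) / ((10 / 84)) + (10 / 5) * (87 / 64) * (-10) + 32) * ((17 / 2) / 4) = 34665295 / 3968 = 8736.21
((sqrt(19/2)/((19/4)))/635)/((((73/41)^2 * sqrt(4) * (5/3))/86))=0.01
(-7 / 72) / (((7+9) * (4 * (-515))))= 7 / 2373120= 0.00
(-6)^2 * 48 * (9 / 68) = 3888 / 17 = 228.71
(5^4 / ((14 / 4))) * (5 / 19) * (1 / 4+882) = 41459.12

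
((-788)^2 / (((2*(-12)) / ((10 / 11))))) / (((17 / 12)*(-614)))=1552360 / 57409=27.04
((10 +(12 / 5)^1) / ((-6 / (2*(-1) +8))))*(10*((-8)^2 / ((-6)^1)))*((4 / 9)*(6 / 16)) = 1984 / 9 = 220.44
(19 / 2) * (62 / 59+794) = 445626 / 59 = 7552.98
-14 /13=-1.08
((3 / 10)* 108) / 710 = 81 / 1775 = 0.05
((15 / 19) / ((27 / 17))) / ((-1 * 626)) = -85 / 107046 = -0.00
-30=-30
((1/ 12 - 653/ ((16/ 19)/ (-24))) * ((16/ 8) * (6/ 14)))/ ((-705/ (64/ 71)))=-7146464/ 350385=-20.40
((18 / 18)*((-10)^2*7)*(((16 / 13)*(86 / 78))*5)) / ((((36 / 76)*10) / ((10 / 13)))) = 45752000 / 59319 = 771.29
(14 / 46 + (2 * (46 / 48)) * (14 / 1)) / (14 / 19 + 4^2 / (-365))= 25971575 / 663228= 39.16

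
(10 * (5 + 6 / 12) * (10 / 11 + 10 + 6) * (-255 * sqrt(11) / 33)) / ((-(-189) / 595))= -2239750 * sqrt(11) / 99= -75034.45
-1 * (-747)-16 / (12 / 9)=735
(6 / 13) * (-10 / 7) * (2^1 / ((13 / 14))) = -240 / 169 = -1.42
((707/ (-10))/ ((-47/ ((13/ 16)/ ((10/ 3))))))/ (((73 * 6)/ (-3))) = -27573/ 10979200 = -0.00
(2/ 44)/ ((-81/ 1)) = -1/ 1782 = -0.00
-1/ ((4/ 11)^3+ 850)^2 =-1771561/ 1280097639396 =-0.00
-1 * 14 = -14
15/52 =0.29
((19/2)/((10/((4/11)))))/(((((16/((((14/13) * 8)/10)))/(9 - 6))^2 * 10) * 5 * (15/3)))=8379/232375000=0.00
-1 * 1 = -1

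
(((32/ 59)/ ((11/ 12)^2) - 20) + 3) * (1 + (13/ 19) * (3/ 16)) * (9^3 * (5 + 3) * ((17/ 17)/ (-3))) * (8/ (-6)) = -47829.26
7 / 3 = 2.33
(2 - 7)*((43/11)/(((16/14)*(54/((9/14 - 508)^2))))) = -10847310935/133056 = -81524.40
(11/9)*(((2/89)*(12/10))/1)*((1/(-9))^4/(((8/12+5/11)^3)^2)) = 0.00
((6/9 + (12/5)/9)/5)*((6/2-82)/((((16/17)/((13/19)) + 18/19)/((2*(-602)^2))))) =-1683038241976/365775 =-4601293.81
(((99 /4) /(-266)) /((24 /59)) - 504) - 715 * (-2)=7880165 /8512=925.77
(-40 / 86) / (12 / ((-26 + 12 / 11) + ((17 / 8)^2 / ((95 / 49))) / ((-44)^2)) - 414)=0.00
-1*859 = -859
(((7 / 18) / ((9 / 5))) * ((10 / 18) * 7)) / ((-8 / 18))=-1225 / 648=-1.89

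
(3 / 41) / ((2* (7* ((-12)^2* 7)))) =1 / 192864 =0.00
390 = 390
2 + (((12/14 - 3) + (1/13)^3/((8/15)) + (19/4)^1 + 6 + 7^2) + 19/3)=65.94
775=775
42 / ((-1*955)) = -0.04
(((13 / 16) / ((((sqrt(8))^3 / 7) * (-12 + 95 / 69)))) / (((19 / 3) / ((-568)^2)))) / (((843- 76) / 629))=-4594473261 * sqrt(2) / 6573544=-988.44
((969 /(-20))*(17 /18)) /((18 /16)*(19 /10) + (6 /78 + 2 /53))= -7566598 /372417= -20.32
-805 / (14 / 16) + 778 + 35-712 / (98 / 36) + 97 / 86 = -1548321 / 4214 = -367.42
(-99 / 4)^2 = 9801 / 16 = 612.56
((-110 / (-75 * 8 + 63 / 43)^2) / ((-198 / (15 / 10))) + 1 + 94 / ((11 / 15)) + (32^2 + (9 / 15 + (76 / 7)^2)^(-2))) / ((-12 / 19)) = -1825.87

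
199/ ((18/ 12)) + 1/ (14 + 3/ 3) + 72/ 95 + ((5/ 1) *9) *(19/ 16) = 170479/ 912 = 186.93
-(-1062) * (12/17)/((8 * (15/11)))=5841/85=68.72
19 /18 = 1.06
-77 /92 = -0.84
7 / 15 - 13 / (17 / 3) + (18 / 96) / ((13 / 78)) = -1433 / 2040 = -0.70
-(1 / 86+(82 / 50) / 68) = -2613 / 73100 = -0.04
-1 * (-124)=124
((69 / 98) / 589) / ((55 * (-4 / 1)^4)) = 69 / 812725760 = 0.00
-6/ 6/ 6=-1/ 6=-0.17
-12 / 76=-3 / 19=-0.16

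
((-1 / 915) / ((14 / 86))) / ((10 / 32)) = -0.02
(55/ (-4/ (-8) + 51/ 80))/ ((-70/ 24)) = -10560/ 637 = -16.58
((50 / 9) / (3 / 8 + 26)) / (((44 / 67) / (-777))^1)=-1735300 / 6963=-249.22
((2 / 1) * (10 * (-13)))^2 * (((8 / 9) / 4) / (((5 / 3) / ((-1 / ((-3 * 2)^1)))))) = 13520 / 9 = 1502.22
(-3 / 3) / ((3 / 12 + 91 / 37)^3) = -3241792 / 64481201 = -0.05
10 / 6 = 5 / 3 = 1.67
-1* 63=-63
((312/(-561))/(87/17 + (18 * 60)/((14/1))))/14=-4/8283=-0.00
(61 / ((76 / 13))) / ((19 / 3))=2379 / 1444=1.65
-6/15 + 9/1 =43/5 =8.60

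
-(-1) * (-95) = -95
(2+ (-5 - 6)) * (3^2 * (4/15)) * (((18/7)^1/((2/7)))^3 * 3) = -236196/5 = -47239.20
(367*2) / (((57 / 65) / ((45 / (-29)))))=-715650 / 551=-1298.82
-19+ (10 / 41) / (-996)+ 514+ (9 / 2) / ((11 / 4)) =111543479 / 224598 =496.64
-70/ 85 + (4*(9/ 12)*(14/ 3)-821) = -13733/ 17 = -807.82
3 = 3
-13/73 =-0.18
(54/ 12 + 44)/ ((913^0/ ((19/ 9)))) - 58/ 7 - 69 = 3163/ 126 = 25.10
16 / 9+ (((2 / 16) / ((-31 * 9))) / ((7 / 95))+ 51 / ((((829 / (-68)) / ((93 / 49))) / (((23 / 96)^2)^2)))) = 5185897038335 / 2970945847296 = 1.75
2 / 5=0.40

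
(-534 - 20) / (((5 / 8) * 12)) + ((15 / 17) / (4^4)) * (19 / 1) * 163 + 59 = -4.19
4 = 4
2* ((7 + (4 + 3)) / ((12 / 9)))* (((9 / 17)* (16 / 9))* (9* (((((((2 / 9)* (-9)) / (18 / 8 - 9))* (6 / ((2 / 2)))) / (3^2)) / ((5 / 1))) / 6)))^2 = 114688 / 1755675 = 0.07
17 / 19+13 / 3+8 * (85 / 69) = 19774 / 1311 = 15.08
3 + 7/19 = 64/19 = 3.37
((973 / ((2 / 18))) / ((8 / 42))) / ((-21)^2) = 417 / 4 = 104.25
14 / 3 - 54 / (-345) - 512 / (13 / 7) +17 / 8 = -9642539 / 35880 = -268.74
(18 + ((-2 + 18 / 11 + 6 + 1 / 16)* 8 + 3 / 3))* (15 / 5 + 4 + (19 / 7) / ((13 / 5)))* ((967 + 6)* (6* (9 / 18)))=216875862 / 143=1516614.42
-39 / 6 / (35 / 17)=-221 / 70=-3.16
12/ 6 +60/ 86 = 116/ 43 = 2.70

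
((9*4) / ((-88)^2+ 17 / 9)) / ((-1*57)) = -108 / 1324547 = -0.00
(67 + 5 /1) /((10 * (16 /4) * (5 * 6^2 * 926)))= 0.00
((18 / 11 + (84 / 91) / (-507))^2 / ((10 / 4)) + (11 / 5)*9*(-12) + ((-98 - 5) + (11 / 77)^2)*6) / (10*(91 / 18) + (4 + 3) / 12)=-4401288244760256 / 263430075914005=-16.71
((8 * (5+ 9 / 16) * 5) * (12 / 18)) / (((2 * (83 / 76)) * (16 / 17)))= 143735 / 1992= 72.16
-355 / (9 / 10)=-3550 / 9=-394.44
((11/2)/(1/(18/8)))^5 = 9509900499/32768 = 290219.13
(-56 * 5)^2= 78400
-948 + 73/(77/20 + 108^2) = -221220976/233357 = -947.99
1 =1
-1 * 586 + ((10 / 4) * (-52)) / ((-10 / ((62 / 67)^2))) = -574.87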